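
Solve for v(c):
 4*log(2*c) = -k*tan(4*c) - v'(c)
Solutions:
 v(c) = C1 - 4*c*log(c) - 4*c*log(2) + 4*c + k*log(cos(4*c))/4


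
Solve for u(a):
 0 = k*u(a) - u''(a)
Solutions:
 u(a) = C1*exp(-a*sqrt(k)) + C2*exp(a*sqrt(k))


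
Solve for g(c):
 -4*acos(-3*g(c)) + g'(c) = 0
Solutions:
 Integral(1/acos(-3*_y), (_y, g(c))) = C1 + 4*c


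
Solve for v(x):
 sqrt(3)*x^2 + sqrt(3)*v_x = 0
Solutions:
 v(x) = C1 - x^3/3


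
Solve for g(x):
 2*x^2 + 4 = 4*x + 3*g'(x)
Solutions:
 g(x) = C1 + 2*x^3/9 - 2*x^2/3 + 4*x/3


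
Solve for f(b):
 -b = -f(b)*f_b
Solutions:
 f(b) = -sqrt(C1 + b^2)
 f(b) = sqrt(C1 + b^2)


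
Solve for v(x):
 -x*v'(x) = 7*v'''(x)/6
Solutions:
 v(x) = C1 + Integral(C2*airyai(-6^(1/3)*7^(2/3)*x/7) + C3*airybi(-6^(1/3)*7^(2/3)*x/7), x)


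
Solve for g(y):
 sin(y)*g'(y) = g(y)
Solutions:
 g(y) = C1*sqrt(cos(y) - 1)/sqrt(cos(y) + 1)


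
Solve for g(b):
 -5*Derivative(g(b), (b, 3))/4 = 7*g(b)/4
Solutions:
 g(b) = C3*exp(-5^(2/3)*7^(1/3)*b/5) + (C1*sin(sqrt(3)*5^(2/3)*7^(1/3)*b/10) + C2*cos(sqrt(3)*5^(2/3)*7^(1/3)*b/10))*exp(5^(2/3)*7^(1/3)*b/10)


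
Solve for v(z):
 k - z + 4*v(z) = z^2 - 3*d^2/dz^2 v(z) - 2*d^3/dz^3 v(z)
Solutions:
 v(z) = C3*exp(-2*z) - k/4 + z^2/4 + z/4 + (C1*sin(sqrt(15)*z/4) + C2*cos(sqrt(15)*z/4))*exp(z/4) - 3/8


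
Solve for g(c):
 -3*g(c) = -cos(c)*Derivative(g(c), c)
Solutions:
 g(c) = C1*(sin(c) + 1)^(3/2)/(sin(c) - 1)^(3/2)


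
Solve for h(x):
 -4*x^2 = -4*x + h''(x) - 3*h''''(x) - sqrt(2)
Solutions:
 h(x) = C1 + C2*x + C3*exp(-sqrt(3)*x/3) + C4*exp(sqrt(3)*x/3) - x^4/3 + 2*x^3/3 + x^2*(-12 + sqrt(2)/2)


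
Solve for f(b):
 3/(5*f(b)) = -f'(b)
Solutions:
 f(b) = -sqrt(C1 - 30*b)/5
 f(b) = sqrt(C1 - 30*b)/5


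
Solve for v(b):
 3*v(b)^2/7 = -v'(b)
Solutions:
 v(b) = 7/(C1 + 3*b)


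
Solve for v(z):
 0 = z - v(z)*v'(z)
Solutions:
 v(z) = -sqrt(C1 + z^2)
 v(z) = sqrt(C1 + z^2)


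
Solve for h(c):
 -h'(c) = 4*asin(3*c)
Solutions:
 h(c) = C1 - 4*c*asin(3*c) - 4*sqrt(1 - 9*c^2)/3


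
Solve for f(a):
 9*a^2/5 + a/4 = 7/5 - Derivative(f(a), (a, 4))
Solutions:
 f(a) = C1 + C2*a + C3*a^2 + C4*a^3 - a^6/200 - a^5/480 + 7*a^4/120


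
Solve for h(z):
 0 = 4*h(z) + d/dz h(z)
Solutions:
 h(z) = C1*exp(-4*z)


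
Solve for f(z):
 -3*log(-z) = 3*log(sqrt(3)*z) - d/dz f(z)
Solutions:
 f(z) = C1 + 6*z*log(z) + z*(-6 + 3*log(3)/2 + 3*I*pi)


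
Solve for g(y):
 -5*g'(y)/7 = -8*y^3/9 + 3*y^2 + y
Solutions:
 g(y) = C1 + 14*y^4/45 - 7*y^3/5 - 7*y^2/10


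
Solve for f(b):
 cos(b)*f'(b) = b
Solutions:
 f(b) = C1 + Integral(b/cos(b), b)


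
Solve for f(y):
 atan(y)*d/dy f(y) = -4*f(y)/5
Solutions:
 f(y) = C1*exp(-4*Integral(1/atan(y), y)/5)


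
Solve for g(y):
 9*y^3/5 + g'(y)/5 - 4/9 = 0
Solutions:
 g(y) = C1 - 9*y^4/4 + 20*y/9


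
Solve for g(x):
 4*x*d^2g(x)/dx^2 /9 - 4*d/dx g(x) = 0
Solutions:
 g(x) = C1 + C2*x^10


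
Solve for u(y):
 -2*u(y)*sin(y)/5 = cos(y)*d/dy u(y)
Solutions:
 u(y) = C1*cos(y)^(2/5)


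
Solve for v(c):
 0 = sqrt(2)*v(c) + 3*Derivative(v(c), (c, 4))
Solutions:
 v(c) = (C1*sin(2^(5/8)*3^(3/4)*c/6) + C2*cos(2^(5/8)*3^(3/4)*c/6))*exp(-2^(5/8)*3^(3/4)*c/6) + (C3*sin(2^(5/8)*3^(3/4)*c/6) + C4*cos(2^(5/8)*3^(3/4)*c/6))*exp(2^(5/8)*3^(3/4)*c/6)


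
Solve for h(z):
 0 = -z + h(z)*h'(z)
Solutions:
 h(z) = -sqrt(C1 + z^2)
 h(z) = sqrt(C1 + z^2)


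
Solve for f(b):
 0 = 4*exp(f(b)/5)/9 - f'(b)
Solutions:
 f(b) = 5*log(-1/(C1 + 4*b)) + 5*log(45)


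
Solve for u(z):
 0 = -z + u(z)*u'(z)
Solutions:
 u(z) = -sqrt(C1 + z^2)
 u(z) = sqrt(C1 + z^2)


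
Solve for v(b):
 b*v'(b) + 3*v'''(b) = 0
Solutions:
 v(b) = C1 + Integral(C2*airyai(-3^(2/3)*b/3) + C3*airybi(-3^(2/3)*b/3), b)


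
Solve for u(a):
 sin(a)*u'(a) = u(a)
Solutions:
 u(a) = C1*sqrt(cos(a) - 1)/sqrt(cos(a) + 1)


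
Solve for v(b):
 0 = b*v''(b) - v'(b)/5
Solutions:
 v(b) = C1 + C2*b^(6/5)


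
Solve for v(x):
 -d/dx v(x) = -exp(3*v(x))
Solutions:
 v(x) = log(-1/(C1 + 3*x))/3
 v(x) = log((-1/(C1 + x))^(1/3)*(-3^(2/3) - 3*3^(1/6)*I)/6)
 v(x) = log((-1/(C1 + x))^(1/3)*(-3^(2/3) + 3*3^(1/6)*I)/6)


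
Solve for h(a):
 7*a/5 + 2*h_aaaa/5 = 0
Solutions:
 h(a) = C1 + C2*a + C3*a^2 + C4*a^3 - 7*a^5/240


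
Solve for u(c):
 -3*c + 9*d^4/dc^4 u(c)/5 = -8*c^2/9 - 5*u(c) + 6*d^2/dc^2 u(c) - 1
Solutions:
 u(c) = -8*c^2/45 + 3*c/5 + (C1 + C2*c)*exp(-sqrt(15)*c/3) + (C3 + C4*c)*exp(sqrt(15)*c/3) - 47/75


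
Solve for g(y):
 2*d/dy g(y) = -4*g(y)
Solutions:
 g(y) = C1*exp(-2*y)


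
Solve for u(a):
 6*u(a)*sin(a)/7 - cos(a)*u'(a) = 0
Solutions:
 u(a) = C1/cos(a)^(6/7)


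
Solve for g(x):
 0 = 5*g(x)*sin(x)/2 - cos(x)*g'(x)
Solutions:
 g(x) = C1/cos(x)^(5/2)


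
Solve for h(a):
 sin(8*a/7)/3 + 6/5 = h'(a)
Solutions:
 h(a) = C1 + 6*a/5 - 7*cos(8*a/7)/24


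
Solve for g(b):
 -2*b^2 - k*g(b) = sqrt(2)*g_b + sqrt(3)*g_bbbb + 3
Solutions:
 g(b) = C1*exp(b*Piecewise((-sqrt(3)*sqrt(-(-18)^(1/3))/6 + sqrt((-18)^(1/3)/3 + 2*sqrt(2)/sqrt(-(-18)^(1/3)))/2, Eq(sqrt(3)*k, 0)), (-sqrt(2*sqrt(3)*k/(9*(sqrt(-sqrt(3)*k^3/243 + 1/576) + 1/24)^(1/3)) + 2*(sqrt(-sqrt(3)*k^3/243 + 1/576) + 1/24)^(1/3))/2 + sqrt(-2*sqrt(3)*k/(9*(sqrt(-sqrt(3)*k^3/243 + 1/576) + 1/24)^(1/3)) - 2*(sqrt(-sqrt(3)*k^3/243 + 1/576) + 1/24)^(1/3) + 2*sqrt(6)/(3*sqrt(2*sqrt(3)*k/(9*(sqrt(-sqrt(3)*k^3/243 + 1/576) + 1/24)^(1/3)) + 2*(sqrt(-sqrt(3)*k^3/243 + 1/576) + 1/24)^(1/3))))/2, True))) + C2*exp(b*Piecewise((sqrt(3)*sqrt(-(-18)^(1/3))/6 - sqrt(-2*sqrt(2)/sqrt(-(-18)^(1/3)) + (-18)^(1/3)/3)/2, Eq(sqrt(3)*k, 0)), (sqrt(2*sqrt(3)*k/(9*(sqrt(-sqrt(3)*k^3/243 + 1/576) + 1/24)^(1/3)) + 2*(sqrt(-sqrt(3)*k^3/243 + 1/576) + 1/24)^(1/3))/2 - sqrt(-2*sqrt(3)*k/(9*(sqrt(-sqrt(3)*k^3/243 + 1/576) + 1/24)^(1/3)) - 2*(sqrt(-sqrt(3)*k^3/243 + 1/576) + 1/24)^(1/3) - 2*sqrt(6)/(3*sqrt(2*sqrt(3)*k/(9*(sqrt(-sqrt(3)*k^3/243 + 1/576) + 1/24)^(1/3)) + 2*(sqrt(-sqrt(3)*k^3/243 + 1/576) + 1/24)^(1/3))))/2, True))) + C3*exp(b*Piecewise((-sqrt((-18)^(1/3)/3 + 2*sqrt(2)/sqrt(-(-18)^(1/3)))/2 - sqrt(3)*sqrt(-(-18)^(1/3))/6, Eq(sqrt(3)*k, 0)), (-sqrt(2*sqrt(3)*k/(9*(sqrt(-sqrt(3)*k^3/243 + 1/576) + 1/24)^(1/3)) + 2*(sqrt(-sqrt(3)*k^3/243 + 1/576) + 1/24)^(1/3))/2 - sqrt(-2*sqrt(3)*k/(9*(sqrt(-sqrt(3)*k^3/243 + 1/576) + 1/24)^(1/3)) - 2*(sqrt(-sqrt(3)*k^3/243 + 1/576) + 1/24)^(1/3) + 2*sqrt(6)/(3*sqrt(2*sqrt(3)*k/(9*(sqrt(-sqrt(3)*k^3/243 + 1/576) + 1/24)^(1/3)) + 2*(sqrt(-sqrt(3)*k^3/243 + 1/576) + 1/24)^(1/3))))/2, True))) + C4*exp(b*Piecewise((sqrt(-2*sqrt(2)/sqrt(-(-18)^(1/3)) + (-18)^(1/3)/3)/2 + sqrt(3)*sqrt(-(-18)^(1/3))/6, Eq(sqrt(3)*k, 0)), (sqrt(2*sqrt(3)*k/(9*(sqrt(-sqrt(3)*k^3/243 + 1/576) + 1/24)^(1/3)) + 2*(sqrt(-sqrt(3)*k^3/243 + 1/576) + 1/24)^(1/3))/2 + sqrt(-2*sqrt(3)*k/(9*(sqrt(-sqrt(3)*k^3/243 + 1/576) + 1/24)^(1/3)) - 2*(sqrt(-sqrt(3)*k^3/243 + 1/576) + 1/24)^(1/3) - 2*sqrt(6)/(3*sqrt(2*sqrt(3)*k/(9*(sqrt(-sqrt(3)*k^3/243 + 1/576) + 1/24)^(1/3)) + 2*(sqrt(-sqrt(3)*k^3/243 + 1/576) + 1/24)^(1/3))))/2, True))) - 2*b^2/k + 4*sqrt(2)*b/k^2 - 3/k - 8/k^3


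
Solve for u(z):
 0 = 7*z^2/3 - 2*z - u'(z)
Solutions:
 u(z) = C1 + 7*z^3/9 - z^2


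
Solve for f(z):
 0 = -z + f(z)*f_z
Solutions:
 f(z) = -sqrt(C1 + z^2)
 f(z) = sqrt(C1 + z^2)


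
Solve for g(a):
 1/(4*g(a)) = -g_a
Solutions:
 g(a) = -sqrt(C1 - 2*a)/2
 g(a) = sqrt(C1 - 2*a)/2


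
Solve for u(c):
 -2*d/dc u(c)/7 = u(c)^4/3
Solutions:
 u(c) = 2^(1/3)*(1/(C1 + 7*c))^(1/3)
 u(c) = 2^(1/3)*(-1 - sqrt(3)*I)*(1/(C1 + 7*c))^(1/3)/2
 u(c) = 2^(1/3)*(-1 + sqrt(3)*I)*(1/(C1 + 7*c))^(1/3)/2


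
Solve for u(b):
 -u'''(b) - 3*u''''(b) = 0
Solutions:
 u(b) = C1 + C2*b + C3*b^2 + C4*exp(-b/3)


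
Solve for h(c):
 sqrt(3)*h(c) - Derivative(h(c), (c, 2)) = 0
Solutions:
 h(c) = C1*exp(-3^(1/4)*c) + C2*exp(3^(1/4)*c)


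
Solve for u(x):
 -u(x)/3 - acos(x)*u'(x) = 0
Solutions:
 u(x) = C1*exp(-Integral(1/acos(x), x)/3)


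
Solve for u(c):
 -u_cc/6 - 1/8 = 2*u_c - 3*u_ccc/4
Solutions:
 u(c) = C1 + C2*exp(c*(1 - sqrt(217))/9) + C3*exp(c*(1 + sqrt(217))/9) - c/16


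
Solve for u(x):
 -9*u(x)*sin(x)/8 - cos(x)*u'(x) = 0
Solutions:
 u(x) = C1*cos(x)^(9/8)


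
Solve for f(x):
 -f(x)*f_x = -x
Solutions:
 f(x) = -sqrt(C1 + x^2)
 f(x) = sqrt(C1 + x^2)


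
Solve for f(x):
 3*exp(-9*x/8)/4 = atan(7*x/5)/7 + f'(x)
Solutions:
 f(x) = C1 - x*atan(7*x/5)/7 + 5*log(49*x^2 + 25)/98 - 2*exp(-9*x/8)/3


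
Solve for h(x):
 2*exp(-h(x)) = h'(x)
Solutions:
 h(x) = log(C1 + 2*x)


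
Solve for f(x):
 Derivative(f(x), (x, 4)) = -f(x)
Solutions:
 f(x) = (C1*sin(sqrt(2)*x/2) + C2*cos(sqrt(2)*x/2))*exp(-sqrt(2)*x/2) + (C3*sin(sqrt(2)*x/2) + C4*cos(sqrt(2)*x/2))*exp(sqrt(2)*x/2)


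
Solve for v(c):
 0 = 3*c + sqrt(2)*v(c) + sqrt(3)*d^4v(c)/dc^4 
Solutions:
 v(c) = -3*sqrt(2)*c/2 + (C1*sin(2^(5/8)*3^(7/8)*c/6) + C2*cos(2^(5/8)*3^(7/8)*c/6))*exp(-2^(5/8)*3^(7/8)*c/6) + (C3*sin(2^(5/8)*3^(7/8)*c/6) + C4*cos(2^(5/8)*3^(7/8)*c/6))*exp(2^(5/8)*3^(7/8)*c/6)


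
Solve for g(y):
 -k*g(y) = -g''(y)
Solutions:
 g(y) = C1*exp(-sqrt(k)*y) + C2*exp(sqrt(k)*y)


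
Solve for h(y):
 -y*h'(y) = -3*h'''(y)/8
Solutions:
 h(y) = C1 + Integral(C2*airyai(2*3^(2/3)*y/3) + C3*airybi(2*3^(2/3)*y/3), y)


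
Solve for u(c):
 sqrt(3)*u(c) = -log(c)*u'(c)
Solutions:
 u(c) = C1*exp(-sqrt(3)*li(c))


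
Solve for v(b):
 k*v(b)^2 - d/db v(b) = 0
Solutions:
 v(b) = -1/(C1 + b*k)


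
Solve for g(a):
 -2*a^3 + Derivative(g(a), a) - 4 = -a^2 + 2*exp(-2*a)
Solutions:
 g(a) = C1 + a^4/2 - a^3/3 + 4*a - exp(-2*a)


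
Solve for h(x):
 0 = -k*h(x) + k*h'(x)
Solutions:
 h(x) = C1*exp(x)


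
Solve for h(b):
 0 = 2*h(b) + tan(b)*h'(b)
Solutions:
 h(b) = C1/sin(b)^2


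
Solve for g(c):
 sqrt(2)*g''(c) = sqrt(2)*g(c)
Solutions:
 g(c) = C1*exp(-c) + C2*exp(c)


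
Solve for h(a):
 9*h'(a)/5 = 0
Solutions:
 h(a) = C1


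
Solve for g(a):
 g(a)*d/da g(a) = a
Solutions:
 g(a) = -sqrt(C1 + a^2)
 g(a) = sqrt(C1 + a^2)


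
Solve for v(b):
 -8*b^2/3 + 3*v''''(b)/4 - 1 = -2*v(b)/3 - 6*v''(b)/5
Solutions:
 v(b) = 4*b^2 + (C1*sin(2^(3/4)*sqrt(3)*b*cos(atan(sqrt(14)/6)/2)/3) + C2*cos(2^(3/4)*sqrt(3)*b*cos(atan(sqrt(14)/6)/2)/3))*exp(-2^(3/4)*sqrt(3)*b*sin(atan(sqrt(14)/6)/2)/3) + (C3*sin(2^(3/4)*sqrt(3)*b*cos(atan(sqrt(14)/6)/2)/3) + C4*cos(2^(3/4)*sqrt(3)*b*cos(atan(sqrt(14)/6)/2)/3))*exp(2^(3/4)*sqrt(3)*b*sin(atan(sqrt(14)/6)/2)/3) - 129/10


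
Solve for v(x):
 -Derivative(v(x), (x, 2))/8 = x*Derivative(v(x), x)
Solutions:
 v(x) = C1 + C2*erf(2*x)


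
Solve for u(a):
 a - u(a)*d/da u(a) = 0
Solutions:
 u(a) = -sqrt(C1 + a^2)
 u(a) = sqrt(C1 + a^2)


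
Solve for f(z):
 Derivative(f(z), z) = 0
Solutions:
 f(z) = C1


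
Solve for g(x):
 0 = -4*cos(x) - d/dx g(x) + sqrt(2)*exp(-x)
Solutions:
 g(x) = C1 - 4*sin(x) - sqrt(2)*exp(-x)


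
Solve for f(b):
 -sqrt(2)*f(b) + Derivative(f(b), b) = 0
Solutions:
 f(b) = C1*exp(sqrt(2)*b)


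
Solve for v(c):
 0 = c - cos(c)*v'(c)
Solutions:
 v(c) = C1 + Integral(c/cos(c), c)


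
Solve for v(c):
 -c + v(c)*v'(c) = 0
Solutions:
 v(c) = -sqrt(C1 + c^2)
 v(c) = sqrt(C1 + c^2)


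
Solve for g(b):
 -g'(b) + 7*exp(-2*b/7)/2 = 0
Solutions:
 g(b) = C1 - 49*exp(-2*b/7)/4


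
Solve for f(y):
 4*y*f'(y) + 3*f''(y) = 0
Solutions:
 f(y) = C1 + C2*erf(sqrt(6)*y/3)


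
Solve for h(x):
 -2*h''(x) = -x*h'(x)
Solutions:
 h(x) = C1 + C2*erfi(x/2)


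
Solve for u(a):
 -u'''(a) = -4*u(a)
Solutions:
 u(a) = C3*exp(2^(2/3)*a) + (C1*sin(2^(2/3)*sqrt(3)*a/2) + C2*cos(2^(2/3)*sqrt(3)*a/2))*exp(-2^(2/3)*a/2)


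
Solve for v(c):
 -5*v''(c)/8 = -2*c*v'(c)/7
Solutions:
 v(c) = C1 + C2*erfi(2*sqrt(70)*c/35)


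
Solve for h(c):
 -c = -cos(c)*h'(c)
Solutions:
 h(c) = C1 + Integral(c/cos(c), c)


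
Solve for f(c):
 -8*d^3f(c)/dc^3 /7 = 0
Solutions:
 f(c) = C1 + C2*c + C3*c^2


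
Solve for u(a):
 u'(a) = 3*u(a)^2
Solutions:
 u(a) = -1/(C1 + 3*a)


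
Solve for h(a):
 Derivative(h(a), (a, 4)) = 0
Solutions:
 h(a) = C1 + C2*a + C3*a^2 + C4*a^3


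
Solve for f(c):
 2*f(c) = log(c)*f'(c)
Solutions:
 f(c) = C1*exp(2*li(c))


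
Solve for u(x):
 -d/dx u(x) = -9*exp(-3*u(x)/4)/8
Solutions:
 u(x) = 4*log(C1 + 27*x/32)/3
 u(x) = 4*log((-6^(1/3) - 2^(1/3)*3^(5/6)*I)*(C1 + 9*x)^(1/3)/8)
 u(x) = 4*log((-6^(1/3) + 2^(1/3)*3^(5/6)*I)*(C1 + 9*x)^(1/3)/8)


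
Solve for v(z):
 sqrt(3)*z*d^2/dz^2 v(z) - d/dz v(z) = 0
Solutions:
 v(z) = C1 + C2*z^(sqrt(3)/3 + 1)


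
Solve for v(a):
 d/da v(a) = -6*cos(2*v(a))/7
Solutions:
 6*a/7 - log(sin(2*v(a)) - 1)/4 + log(sin(2*v(a)) + 1)/4 = C1


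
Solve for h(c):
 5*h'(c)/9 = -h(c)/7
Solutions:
 h(c) = C1*exp(-9*c/35)


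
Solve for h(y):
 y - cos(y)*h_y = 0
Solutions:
 h(y) = C1 + Integral(y/cos(y), y)


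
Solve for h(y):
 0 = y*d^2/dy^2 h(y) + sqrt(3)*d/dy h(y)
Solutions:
 h(y) = C1 + C2*y^(1 - sqrt(3))


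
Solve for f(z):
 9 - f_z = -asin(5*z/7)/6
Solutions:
 f(z) = C1 + z*asin(5*z/7)/6 + 9*z + sqrt(49 - 25*z^2)/30


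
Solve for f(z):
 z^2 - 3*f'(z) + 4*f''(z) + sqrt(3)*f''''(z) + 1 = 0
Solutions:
 f(z) = C1 + C2*exp(z*(-2^(2/3)*3^(1/6)*(27 + sqrt(256*sqrt(3) + 729))^(1/3) + 8*6^(1/3)/(27 + sqrt(256*sqrt(3) + 729))^(1/3))/12)*sin(z*(8*2^(1/3)*3^(5/6)/(27 + sqrt(256*sqrt(3) + 729))^(1/3) + 6^(2/3)*(27 + sqrt(256*sqrt(3) + 729))^(1/3))/12) + C3*exp(z*(-2^(2/3)*3^(1/6)*(27 + sqrt(256*sqrt(3) + 729))^(1/3) + 8*6^(1/3)/(27 + sqrt(256*sqrt(3) + 729))^(1/3))/12)*cos(z*(8*2^(1/3)*3^(5/6)/(27 + sqrt(256*sqrt(3) + 729))^(1/3) + 6^(2/3)*(27 + sqrt(256*sqrt(3) + 729))^(1/3))/12) + C4*exp(-z*(-2^(2/3)*3^(1/6)*(27 + sqrt(256*sqrt(3) + 729))^(1/3) + 8*6^(1/3)/(27 + sqrt(256*sqrt(3) + 729))^(1/3))/6) + z^3/9 + 4*z^2/9 + 41*z/27


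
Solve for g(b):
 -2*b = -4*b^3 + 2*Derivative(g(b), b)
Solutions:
 g(b) = C1 + b^4/2 - b^2/2


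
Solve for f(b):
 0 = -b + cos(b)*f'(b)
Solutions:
 f(b) = C1 + Integral(b/cos(b), b)


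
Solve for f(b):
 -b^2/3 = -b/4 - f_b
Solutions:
 f(b) = C1 + b^3/9 - b^2/8


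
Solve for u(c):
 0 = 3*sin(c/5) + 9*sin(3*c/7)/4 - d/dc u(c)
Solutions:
 u(c) = C1 - 15*cos(c/5) - 21*cos(3*c/7)/4


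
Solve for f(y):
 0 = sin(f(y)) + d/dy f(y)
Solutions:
 f(y) = -acos((-C1 - exp(2*y))/(C1 - exp(2*y))) + 2*pi
 f(y) = acos((-C1 - exp(2*y))/(C1 - exp(2*y)))


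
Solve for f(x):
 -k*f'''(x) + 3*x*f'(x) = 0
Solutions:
 f(x) = C1 + Integral(C2*airyai(3^(1/3)*x*(1/k)^(1/3)) + C3*airybi(3^(1/3)*x*(1/k)^(1/3)), x)


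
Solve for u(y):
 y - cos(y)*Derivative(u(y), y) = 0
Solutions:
 u(y) = C1 + Integral(y/cos(y), y)


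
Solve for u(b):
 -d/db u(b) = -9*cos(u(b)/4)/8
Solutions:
 -9*b/8 - 2*log(sin(u(b)/4) - 1) + 2*log(sin(u(b)/4) + 1) = C1


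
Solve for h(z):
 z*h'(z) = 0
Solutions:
 h(z) = C1


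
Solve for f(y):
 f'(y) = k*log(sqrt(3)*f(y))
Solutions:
 Integral(1/(2*log(_y) + log(3)), (_y, f(y))) = C1 + k*y/2


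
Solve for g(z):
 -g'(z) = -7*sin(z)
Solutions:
 g(z) = C1 - 7*cos(z)


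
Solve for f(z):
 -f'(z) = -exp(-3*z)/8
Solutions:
 f(z) = C1 - exp(-3*z)/24


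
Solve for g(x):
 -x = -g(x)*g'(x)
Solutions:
 g(x) = -sqrt(C1 + x^2)
 g(x) = sqrt(C1 + x^2)


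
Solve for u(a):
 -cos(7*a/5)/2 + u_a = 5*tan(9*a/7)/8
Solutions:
 u(a) = C1 - 35*log(cos(9*a/7))/72 + 5*sin(7*a/5)/14


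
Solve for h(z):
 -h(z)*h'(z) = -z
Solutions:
 h(z) = -sqrt(C1 + z^2)
 h(z) = sqrt(C1 + z^2)


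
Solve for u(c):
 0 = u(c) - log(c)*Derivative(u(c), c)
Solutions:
 u(c) = C1*exp(li(c))


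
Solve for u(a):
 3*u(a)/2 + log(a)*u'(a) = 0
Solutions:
 u(a) = C1*exp(-3*li(a)/2)


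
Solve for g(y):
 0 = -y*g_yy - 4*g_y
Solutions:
 g(y) = C1 + C2/y^3


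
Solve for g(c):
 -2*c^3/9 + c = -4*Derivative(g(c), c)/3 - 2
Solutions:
 g(c) = C1 + c^4/24 - 3*c^2/8 - 3*c/2


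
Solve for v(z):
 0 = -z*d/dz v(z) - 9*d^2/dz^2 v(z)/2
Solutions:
 v(z) = C1 + C2*erf(z/3)


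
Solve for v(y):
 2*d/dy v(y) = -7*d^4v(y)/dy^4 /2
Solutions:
 v(y) = C1 + C4*exp(-14^(2/3)*y/7) + (C2*sin(14^(2/3)*sqrt(3)*y/14) + C3*cos(14^(2/3)*sqrt(3)*y/14))*exp(14^(2/3)*y/14)


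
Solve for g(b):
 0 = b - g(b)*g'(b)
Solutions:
 g(b) = -sqrt(C1 + b^2)
 g(b) = sqrt(C1 + b^2)


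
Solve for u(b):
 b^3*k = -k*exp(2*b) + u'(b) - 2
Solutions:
 u(b) = C1 + b^4*k/4 + 2*b + k*exp(2*b)/2


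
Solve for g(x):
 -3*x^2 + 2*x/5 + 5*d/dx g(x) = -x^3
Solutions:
 g(x) = C1 - x^4/20 + x^3/5 - x^2/25


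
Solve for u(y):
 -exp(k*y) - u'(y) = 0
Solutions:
 u(y) = C1 - exp(k*y)/k


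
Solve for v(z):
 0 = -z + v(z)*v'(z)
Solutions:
 v(z) = -sqrt(C1 + z^2)
 v(z) = sqrt(C1 + z^2)


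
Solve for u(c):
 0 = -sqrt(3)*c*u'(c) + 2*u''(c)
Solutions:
 u(c) = C1 + C2*erfi(3^(1/4)*c/2)


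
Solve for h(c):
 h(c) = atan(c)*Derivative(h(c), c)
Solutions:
 h(c) = C1*exp(Integral(1/atan(c), c))


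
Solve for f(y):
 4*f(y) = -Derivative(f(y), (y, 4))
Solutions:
 f(y) = (C1*sin(y) + C2*cos(y))*exp(-y) + (C3*sin(y) + C4*cos(y))*exp(y)


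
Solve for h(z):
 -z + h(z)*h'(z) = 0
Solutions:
 h(z) = -sqrt(C1 + z^2)
 h(z) = sqrt(C1 + z^2)


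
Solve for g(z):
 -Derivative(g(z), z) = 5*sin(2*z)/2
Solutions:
 g(z) = C1 + 5*cos(2*z)/4


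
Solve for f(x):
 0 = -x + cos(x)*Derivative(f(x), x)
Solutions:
 f(x) = C1 + Integral(x/cos(x), x)


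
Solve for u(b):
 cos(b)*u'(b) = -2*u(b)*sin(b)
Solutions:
 u(b) = C1*cos(b)^2


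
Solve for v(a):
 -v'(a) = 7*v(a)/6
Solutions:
 v(a) = C1*exp(-7*a/6)


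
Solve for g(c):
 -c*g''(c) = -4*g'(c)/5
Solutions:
 g(c) = C1 + C2*c^(9/5)


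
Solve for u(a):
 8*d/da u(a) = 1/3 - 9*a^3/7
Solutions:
 u(a) = C1 - 9*a^4/224 + a/24


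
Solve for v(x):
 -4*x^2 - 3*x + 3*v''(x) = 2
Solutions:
 v(x) = C1 + C2*x + x^4/9 + x^3/6 + x^2/3


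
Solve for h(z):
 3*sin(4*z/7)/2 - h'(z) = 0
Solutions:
 h(z) = C1 - 21*cos(4*z/7)/8


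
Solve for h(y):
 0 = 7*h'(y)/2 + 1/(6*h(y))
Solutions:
 h(y) = -sqrt(C1 - 42*y)/21
 h(y) = sqrt(C1 - 42*y)/21


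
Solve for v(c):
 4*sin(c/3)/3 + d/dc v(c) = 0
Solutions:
 v(c) = C1 + 4*cos(c/3)


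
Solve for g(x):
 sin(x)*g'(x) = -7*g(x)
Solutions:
 g(x) = C1*sqrt(cos(x) + 1)*(cos(x)^3 + 3*cos(x)^2 + 3*cos(x) + 1)/(sqrt(cos(x) - 1)*(cos(x)^3 - 3*cos(x)^2 + 3*cos(x) - 1))


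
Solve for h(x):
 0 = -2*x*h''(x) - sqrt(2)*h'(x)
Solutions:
 h(x) = C1 + C2*x^(1 - sqrt(2)/2)


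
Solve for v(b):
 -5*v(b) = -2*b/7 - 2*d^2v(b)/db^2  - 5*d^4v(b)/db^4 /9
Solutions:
 v(b) = C1*exp(-sqrt(15)*b*sqrt(-3 + sqrt(34))/5) + C2*exp(sqrt(15)*b*sqrt(-3 + sqrt(34))/5) + C3*sin(sqrt(15)*b*sqrt(3 + sqrt(34))/5) + C4*cos(sqrt(15)*b*sqrt(3 + sqrt(34))/5) + 2*b/35


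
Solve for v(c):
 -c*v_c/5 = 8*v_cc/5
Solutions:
 v(c) = C1 + C2*erf(c/4)


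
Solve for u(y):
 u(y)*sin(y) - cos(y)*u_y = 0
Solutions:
 u(y) = C1/cos(y)


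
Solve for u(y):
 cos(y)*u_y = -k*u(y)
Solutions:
 u(y) = C1*exp(k*(log(sin(y) - 1) - log(sin(y) + 1))/2)


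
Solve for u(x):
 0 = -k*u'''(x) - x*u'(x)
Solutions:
 u(x) = C1 + Integral(C2*airyai(x*(-1/k)^(1/3)) + C3*airybi(x*(-1/k)^(1/3)), x)


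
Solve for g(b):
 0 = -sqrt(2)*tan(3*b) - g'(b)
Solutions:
 g(b) = C1 + sqrt(2)*log(cos(3*b))/3


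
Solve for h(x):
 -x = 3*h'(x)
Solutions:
 h(x) = C1 - x^2/6


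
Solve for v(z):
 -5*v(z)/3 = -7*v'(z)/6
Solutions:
 v(z) = C1*exp(10*z/7)


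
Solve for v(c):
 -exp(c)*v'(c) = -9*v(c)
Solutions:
 v(c) = C1*exp(-9*exp(-c))


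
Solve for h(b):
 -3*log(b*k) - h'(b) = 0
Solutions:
 h(b) = C1 - 3*b*log(b*k) + 3*b


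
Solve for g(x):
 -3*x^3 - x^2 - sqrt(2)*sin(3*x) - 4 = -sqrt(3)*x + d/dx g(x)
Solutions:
 g(x) = C1 - 3*x^4/4 - x^3/3 + sqrt(3)*x^2/2 - 4*x + sqrt(2)*cos(3*x)/3


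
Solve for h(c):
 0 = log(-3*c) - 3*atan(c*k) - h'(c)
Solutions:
 h(c) = C1 + c*log(-c) - c + c*log(3) - 3*Piecewise((c*atan(c*k) - log(c^2*k^2 + 1)/(2*k), Ne(k, 0)), (0, True))


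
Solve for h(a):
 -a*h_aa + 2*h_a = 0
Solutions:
 h(a) = C1 + C2*a^3


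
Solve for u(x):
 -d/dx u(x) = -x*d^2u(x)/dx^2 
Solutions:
 u(x) = C1 + C2*x^2


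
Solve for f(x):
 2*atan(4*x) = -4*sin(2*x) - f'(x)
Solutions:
 f(x) = C1 - 2*x*atan(4*x) + log(16*x^2 + 1)/4 + 2*cos(2*x)


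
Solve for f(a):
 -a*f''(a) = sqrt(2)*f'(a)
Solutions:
 f(a) = C1 + C2*a^(1 - sqrt(2))


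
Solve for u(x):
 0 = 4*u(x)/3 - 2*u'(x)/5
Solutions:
 u(x) = C1*exp(10*x/3)


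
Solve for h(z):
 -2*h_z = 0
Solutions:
 h(z) = C1


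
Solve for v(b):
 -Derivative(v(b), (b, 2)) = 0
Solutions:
 v(b) = C1 + C2*b


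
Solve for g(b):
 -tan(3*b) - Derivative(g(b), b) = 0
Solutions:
 g(b) = C1 + log(cos(3*b))/3


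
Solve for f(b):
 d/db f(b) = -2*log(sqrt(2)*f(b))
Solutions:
 Integral(1/(2*log(_y) + log(2)), (_y, f(b))) = C1 - b


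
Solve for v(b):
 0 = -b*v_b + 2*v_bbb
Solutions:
 v(b) = C1 + Integral(C2*airyai(2^(2/3)*b/2) + C3*airybi(2^(2/3)*b/2), b)


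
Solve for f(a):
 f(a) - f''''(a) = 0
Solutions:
 f(a) = C1*exp(-a) + C2*exp(a) + C3*sin(a) + C4*cos(a)


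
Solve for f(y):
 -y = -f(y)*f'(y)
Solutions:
 f(y) = -sqrt(C1 + y^2)
 f(y) = sqrt(C1 + y^2)


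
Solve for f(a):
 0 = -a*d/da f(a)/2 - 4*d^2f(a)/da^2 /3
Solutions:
 f(a) = C1 + C2*erf(sqrt(3)*a/4)


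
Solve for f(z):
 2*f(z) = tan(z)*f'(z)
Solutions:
 f(z) = C1*sin(z)^2


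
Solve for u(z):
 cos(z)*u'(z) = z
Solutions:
 u(z) = C1 + Integral(z/cos(z), z)


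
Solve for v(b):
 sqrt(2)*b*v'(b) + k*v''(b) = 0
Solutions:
 v(b) = C1 + C2*sqrt(k)*erf(2^(3/4)*b*sqrt(1/k)/2)


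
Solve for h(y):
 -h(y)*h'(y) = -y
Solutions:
 h(y) = -sqrt(C1 + y^2)
 h(y) = sqrt(C1 + y^2)


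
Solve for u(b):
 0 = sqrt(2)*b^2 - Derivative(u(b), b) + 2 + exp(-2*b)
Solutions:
 u(b) = C1 + sqrt(2)*b^3/3 + 2*b - exp(-2*b)/2


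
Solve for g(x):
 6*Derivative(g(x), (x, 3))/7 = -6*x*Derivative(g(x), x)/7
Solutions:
 g(x) = C1 + Integral(C2*airyai(-x) + C3*airybi(-x), x)


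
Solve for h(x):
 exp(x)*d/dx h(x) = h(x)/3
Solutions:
 h(x) = C1*exp(-exp(-x)/3)


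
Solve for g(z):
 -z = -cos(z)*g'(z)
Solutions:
 g(z) = C1 + Integral(z/cos(z), z)


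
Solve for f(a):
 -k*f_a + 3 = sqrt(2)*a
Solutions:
 f(a) = C1 - sqrt(2)*a^2/(2*k) + 3*a/k


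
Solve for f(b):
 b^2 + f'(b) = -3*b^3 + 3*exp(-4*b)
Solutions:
 f(b) = C1 - 3*b^4/4 - b^3/3 - 3*exp(-4*b)/4


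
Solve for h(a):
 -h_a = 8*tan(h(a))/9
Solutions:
 h(a) = pi - asin(C1*exp(-8*a/9))
 h(a) = asin(C1*exp(-8*a/9))


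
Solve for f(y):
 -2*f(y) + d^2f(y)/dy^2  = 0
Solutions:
 f(y) = C1*exp(-sqrt(2)*y) + C2*exp(sqrt(2)*y)


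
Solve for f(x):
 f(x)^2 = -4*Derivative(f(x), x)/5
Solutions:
 f(x) = 4/(C1 + 5*x)


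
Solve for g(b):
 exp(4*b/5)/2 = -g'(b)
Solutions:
 g(b) = C1 - 5*exp(4*b/5)/8


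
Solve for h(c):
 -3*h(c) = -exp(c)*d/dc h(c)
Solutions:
 h(c) = C1*exp(-3*exp(-c))


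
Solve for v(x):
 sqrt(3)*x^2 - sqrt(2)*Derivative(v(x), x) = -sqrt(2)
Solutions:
 v(x) = C1 + sqrt(6)*x^3/6 + x


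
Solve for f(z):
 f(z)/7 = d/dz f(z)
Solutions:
 f(z) = C1*exp(z/7)


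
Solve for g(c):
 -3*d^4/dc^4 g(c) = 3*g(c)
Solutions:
 g(c) = (C1*sin(sqrt(2)*c/2) + C2*cos(sqrt(2)*c/2))*exp(-sqrt(2)*c/2) + (C3*sin(sqrt(2)*c/2) + C4*cos(sqrt(2)*c/2))*exp(sqrt(2)*c/2)


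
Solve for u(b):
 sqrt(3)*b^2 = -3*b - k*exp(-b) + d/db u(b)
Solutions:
 u(b) = C1 + sqrt(3)*b^3/3 + 3*b^2/2 - k*exp(-b)


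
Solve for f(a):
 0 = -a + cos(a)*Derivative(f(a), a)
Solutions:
 f(a) = C1 + Integral(a/cos(a), a)


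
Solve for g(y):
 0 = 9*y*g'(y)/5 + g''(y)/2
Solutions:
 g(y) = C1 + C2*erf(3*sqrt(5)*y/5)


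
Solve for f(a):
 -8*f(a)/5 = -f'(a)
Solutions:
 f(a) = C1*exp(8*a/5)


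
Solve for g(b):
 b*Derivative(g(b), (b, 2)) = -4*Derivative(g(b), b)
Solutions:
 g(b) = C1 + C2/b^3


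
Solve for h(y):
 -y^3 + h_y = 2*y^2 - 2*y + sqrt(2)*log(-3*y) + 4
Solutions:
 h(y) = C1 + y^4/4 + 2*y^3/3 - y^2 + sqrt(2)*y*log(-y) + y*(-sqrt(2) + sqrt(2)*log(3) + 4)


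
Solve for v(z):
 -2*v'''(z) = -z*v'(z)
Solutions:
 v(z) = C1 + Integral(C2*airyai(2^(2/3)*z/2) + C3*airybi(2^(2/3)*z/2), z)


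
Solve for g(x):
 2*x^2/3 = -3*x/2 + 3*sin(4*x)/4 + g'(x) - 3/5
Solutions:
 g(x) = C1 + 2*x^3/9 + 3*x^2/4 + 3*x/5 + 3*cos(4*x)/16


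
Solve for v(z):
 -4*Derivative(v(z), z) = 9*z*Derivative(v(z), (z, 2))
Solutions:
 v(z) = C1 + C2*z^(5/9)


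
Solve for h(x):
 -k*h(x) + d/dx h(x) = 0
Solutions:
 h(x) = C1*exp(k*x)


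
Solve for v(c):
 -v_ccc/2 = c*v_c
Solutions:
 v(c) = C1 + Integral(C2*airyai(-2^(1/3)*c) + C3*airybi(-2^(1/3)*c), c)


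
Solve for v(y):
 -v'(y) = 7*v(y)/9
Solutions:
 v(y) = C1*exp(-7*y/9)


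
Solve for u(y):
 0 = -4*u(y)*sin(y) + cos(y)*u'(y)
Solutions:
 u(y) = C1/cos(y)^4


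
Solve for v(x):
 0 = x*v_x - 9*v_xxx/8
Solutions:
 v(x) = C1 + Integral(C2*airyai(2*3^(1/3)*x/3) + C3*airybi(2*3^(1/3)*x/3), x)


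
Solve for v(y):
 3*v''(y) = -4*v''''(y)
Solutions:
 v(y) = C1 + C2*y + C3*sin(sqrt(3)*y/2) + C4*cos(sqrt(3)*y/2)


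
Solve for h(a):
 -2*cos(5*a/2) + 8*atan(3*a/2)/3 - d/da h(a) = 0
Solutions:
 h(a) = C1 + 8*a*atan(3*a/2)/3 - 8*log(9*a^2 + 4)/9 - 4*sin(5*a/2)/5


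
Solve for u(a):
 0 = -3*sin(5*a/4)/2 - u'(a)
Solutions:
 u(a) = C1 + 6*cos(5*a/4)/5


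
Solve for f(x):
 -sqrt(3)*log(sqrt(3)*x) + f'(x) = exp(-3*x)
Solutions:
 f(x) = C1 + sqrt(3)*x*log(x) + sqrt(3)*x*(-1 + log(3)/2) - exp(-3*x)/3


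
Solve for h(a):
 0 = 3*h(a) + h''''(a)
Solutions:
 h(a) = (C1*sin(sqrt(2)*3^(1/4)*a/2) + C2*cos(sqrt(2)*3^(1/4)*a/2))*exp(-sqrt(2)*3^(1/4)*a/2) + (C3*sin(sqrt(2)*3^(1/4)*a/2) + C4*cos(sqrt(2)*3^(1/4)*a/2))*exp(sqrt(2)*3^(1/4)*a/2)


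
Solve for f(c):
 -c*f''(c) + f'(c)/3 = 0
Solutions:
 f(c) = C1 + C2*c^(4/3)


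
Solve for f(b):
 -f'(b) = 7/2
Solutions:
 f(b) = C1 - 7*b/2


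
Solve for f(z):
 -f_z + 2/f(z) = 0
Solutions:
 f(z) = -sqrt(C1 + 4*z)
 f(z) = sqrt(C1 + 4*z)


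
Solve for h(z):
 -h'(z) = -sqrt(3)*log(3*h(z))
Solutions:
 -sqrt(3)*Integral(1/(log(_y) + log(3)), (_y, h(z)))/3 = C1 - z


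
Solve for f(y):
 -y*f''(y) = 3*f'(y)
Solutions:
 f(y) = C1 + C2/y^2


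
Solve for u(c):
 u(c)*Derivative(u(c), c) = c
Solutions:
 u(c) = -sqrt(C1 + c^2)
 u(c) = sqrt(C1 + c^2)


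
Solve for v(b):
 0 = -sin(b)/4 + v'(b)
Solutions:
 v(b) = C1 - cos(b)/4


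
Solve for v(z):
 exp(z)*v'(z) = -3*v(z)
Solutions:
 v(z) = C1*exp(3*exp(-z))


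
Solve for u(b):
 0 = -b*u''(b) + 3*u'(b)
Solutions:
 u(b) = C1 + C2*b^4


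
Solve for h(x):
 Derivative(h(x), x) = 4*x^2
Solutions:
 h(x) = C1 + 4*x^3/3


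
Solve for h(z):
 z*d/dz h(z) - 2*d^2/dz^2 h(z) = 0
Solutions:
 h(z) = C1 + C2*erfi(z/2)


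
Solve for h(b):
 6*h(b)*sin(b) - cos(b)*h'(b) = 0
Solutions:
 h(b) = C1/cos(b)^6


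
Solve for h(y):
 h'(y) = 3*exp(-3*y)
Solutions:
 h(y) = C1 - exp(-3*y)


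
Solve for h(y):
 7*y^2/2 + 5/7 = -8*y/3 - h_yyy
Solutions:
 h(y) = C1 + C2*y + C3*y^2 - 7*y^5/120 - y^4/9 - 5*y^3/42


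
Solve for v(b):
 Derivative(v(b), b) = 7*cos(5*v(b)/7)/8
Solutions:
 -7*b/8 - 7*log(sin(5*v(b)/7) - 1)/10 + 7*log(sin(5*v(b)/7) + 1)/10 = C1


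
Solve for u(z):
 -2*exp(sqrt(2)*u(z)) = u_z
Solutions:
 u(z) = sqrt(2)*(2*log(1/(C1 + 2*z)) - log(2))/4


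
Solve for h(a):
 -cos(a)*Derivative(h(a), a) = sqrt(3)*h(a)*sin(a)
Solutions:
 h(a) = C1*cos(a)^(sqrt(3))


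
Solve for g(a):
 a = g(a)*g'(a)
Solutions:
 g(a) = -sqrt(C1 + a^2)
 g(a) = sqrt(C1 + a^2)


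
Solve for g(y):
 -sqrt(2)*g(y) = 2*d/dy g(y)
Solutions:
 g(y) = C1*exp(-sqrt(2)*y/2)


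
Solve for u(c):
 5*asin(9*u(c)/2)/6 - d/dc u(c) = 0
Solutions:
 Integral(1/asin(9*_y/2), (_y, u(c))) = C1 + 5*c/6


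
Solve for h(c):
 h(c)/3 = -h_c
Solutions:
 h(c) = C1*exp(-c/3)


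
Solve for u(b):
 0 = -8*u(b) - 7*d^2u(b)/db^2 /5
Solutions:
 u(b) = C1*sin(2*sqrt(70)*b/7) + C2*cos(2*sqrt(70)*b/7)


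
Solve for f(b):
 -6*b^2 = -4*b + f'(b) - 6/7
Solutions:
 f(b) = C1 - 2*b^3 + 2*b^2 + 6*b/7


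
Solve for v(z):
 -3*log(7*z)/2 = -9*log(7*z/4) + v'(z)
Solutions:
 v(z) = C1 + 15*z*log(z)/2 - 18*z*log(2) - 15*z/2 + 15*z*log(7)/2


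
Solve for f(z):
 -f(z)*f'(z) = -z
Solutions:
 f(z) = -sqrt(C1 + z^2)
 f(z) = sqrt(C1 + z^2)


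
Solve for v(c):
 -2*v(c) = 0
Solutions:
 v(c) = 0


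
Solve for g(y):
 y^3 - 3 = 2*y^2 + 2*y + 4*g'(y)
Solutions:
 g(y) = C1 + y^4/16 - y^3/6 - y^2/4 - 3*y/4


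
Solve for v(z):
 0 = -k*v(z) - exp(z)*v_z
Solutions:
 v(z) = C1*exp(k*exp(-z))


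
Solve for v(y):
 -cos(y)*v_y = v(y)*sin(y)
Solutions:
 v(y) = C1*cos(y)


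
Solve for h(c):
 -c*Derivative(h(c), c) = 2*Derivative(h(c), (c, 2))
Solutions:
 h(c) = C1 + C2*erf(c/2)


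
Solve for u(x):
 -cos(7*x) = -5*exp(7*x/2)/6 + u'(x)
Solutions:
 u(x) = C1 + 5*exp(7*x/2)/21 - sin(7*x)/7


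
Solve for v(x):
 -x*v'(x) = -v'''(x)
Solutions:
 v(x) = C1 + Integral(C2*airyai(x) + C3*airybi(x), x)


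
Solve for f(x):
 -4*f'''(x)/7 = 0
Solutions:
 f(x) = C1 + C2*x + C3*x^2


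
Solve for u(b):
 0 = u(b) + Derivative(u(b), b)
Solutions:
 u(b) = C1*exp(-b)


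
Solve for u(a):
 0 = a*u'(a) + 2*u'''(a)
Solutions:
 u(a) = C1 + Integral(C2*airyai(-2^(2/3)*a/2) + C3*airybi(-2^(2/3)*a/2), a)


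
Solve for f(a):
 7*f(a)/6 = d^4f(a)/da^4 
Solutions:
 f(a) = C1*exp(-6^(3/4)*7^(1/4)*a/6) + C2*exp(6^(3/4)*7^(1/4)*a/6) + C3*sin(6^(3/4)*7^(1/4)*a/6) + C4*cos(6^(3/4)*7^(1/4)*a/6)


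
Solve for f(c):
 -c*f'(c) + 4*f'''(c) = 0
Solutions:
 f(c) = C1 + Integral(C2*airyai(2^(1/3)*c/2) + C3*airybi(2^(1/3)*c/2), c)


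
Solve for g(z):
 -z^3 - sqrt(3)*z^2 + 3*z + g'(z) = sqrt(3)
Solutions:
 g(z) = C1 + z^4/4 + sqrt(3)*z^3/3 - 3*z^2/2 + sqrt(3)*z


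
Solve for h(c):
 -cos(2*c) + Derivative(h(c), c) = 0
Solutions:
 h(c) = C1 + sin(2*c)/2


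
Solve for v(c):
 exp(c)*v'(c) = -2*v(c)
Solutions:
 v(c) = C1*exp(2*exp(-c))


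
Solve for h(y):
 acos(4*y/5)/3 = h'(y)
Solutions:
 h(y) = C1 + y*acos(4*y/5)/3 - sqrt(25 - 16*y^2)/12


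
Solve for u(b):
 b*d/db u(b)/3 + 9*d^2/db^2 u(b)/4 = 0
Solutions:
 u(b) = C1 + C2*erf(sqrt(6)*b/9)


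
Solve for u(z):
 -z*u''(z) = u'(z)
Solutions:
 u(z) = C1 + C2*log(z)


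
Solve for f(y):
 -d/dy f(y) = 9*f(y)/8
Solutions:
 f(y) = C1*exp(-9*y/8)


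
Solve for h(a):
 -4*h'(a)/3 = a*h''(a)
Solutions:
 h(a) = C1 + C2/a^(1/3)


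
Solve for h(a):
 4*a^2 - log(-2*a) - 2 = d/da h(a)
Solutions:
 h(a) = C1 + 4*a^3/3 - a*log(-a) + a*(-1 - log(2))


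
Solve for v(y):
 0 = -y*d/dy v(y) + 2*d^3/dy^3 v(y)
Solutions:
 v(y) = C1 + Integral(C2*airyai(2^(2/3)*y/2) + C3*airybi(2^(2/3)*y/2), y)


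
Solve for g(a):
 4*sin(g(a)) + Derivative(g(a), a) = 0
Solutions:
 g(a) = -acos((-C1 - exp(8*a))/(C1 - exp(8*a))) + 2*pi
 g(a) = acos((-C1 - exp(8*a))/(C1 - exp(8*a)))


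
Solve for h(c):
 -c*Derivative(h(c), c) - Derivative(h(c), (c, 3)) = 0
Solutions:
 h(c) = C1 + Integral(C2*airyai(-c) + C3*airybi(-c), c)


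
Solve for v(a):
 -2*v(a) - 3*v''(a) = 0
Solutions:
 v(a) = C1*sin(sqrt(6)*a/3) + C2*cos(sqrt(6)*a/3)


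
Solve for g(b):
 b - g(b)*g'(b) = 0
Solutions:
 g(b) = -sqrt(C1 + b^2)
 g(b) = sqrt(C1 + b^2)


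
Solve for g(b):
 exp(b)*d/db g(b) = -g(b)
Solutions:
 g(b) = C1*exp(exp(-b))


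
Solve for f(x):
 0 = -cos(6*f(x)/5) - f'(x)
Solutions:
 x - 5*log(sin(6*f(x)/5) - 1)/12 + 5*log(sin(6*f(x)/5) + 1)/12 = C1


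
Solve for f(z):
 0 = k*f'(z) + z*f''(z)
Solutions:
 f(z) = C1 + z^(1 - re(k))*(C2*sin(log(z)*Abs(im(k))) + C3*cos(log(z)*im(k)))


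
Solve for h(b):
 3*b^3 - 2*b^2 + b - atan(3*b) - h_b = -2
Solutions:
 h(b) = C1 + 3*b^4/4 - 2*b^3/3 + b^2/2 - b*atan(3*b) + 2*b + log(9*b^2 + 1)/6


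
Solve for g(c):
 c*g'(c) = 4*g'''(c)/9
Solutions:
 g(c) = C1 + Integral(C2*airyai(2^(1/3)*3^(2/3)*c/2) + C3*airybi(2^(1/3)*3^(2/3)*c/2), c)


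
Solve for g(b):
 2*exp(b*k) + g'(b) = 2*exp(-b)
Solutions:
 g(b) = C1 - 2*exp(-b) - 2*exp(b*k)/k


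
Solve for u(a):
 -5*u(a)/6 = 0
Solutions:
 u(a) = 0


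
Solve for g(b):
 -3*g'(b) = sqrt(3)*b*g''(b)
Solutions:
 g(b) = C1 + C2*b^(1 - sqrt(3))


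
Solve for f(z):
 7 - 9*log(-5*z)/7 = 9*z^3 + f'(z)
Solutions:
 f(z) = C1 - 9*z^4/4 - 9*z*log(-z)/7 + z*(58 - 9*log(5))/7


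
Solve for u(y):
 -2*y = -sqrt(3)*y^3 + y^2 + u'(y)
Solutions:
 u(y) = C1 + sqrt(3)*y^4/4 - y^3/3 - y^2


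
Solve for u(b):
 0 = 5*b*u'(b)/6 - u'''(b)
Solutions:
 u(b) = C1 + Integral(C2*airyai(5^(1/3)*6^(2/3)*b/6) + C3*airybi(5^(1/3)*6^(2/3)*b/6), b)


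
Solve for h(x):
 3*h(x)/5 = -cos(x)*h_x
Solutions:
 h(x) = C1*(sin(x) - 1)^(3/10)/(sin(x) + 1)^(3/10)


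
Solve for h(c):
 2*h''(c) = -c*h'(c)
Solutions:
 h(c) = C1 + C2*erf(c/2)


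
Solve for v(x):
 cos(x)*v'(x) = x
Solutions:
 v(x) = C1 + Integral(x/cos(x), x)


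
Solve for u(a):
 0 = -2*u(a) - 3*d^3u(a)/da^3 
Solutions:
 u(a) = C3*exp(-2^(1/3)*3^(2/3)*a/3) + (C1*sin(2^(1/3)*3^(1/6)*a/2) + C2*cos(2^(1/3)*3^(1/6)*a/2))*exp(2^(1/3)*3^(2/3)*a/6)


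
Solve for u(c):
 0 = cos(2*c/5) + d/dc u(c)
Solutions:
 u(c) = C1 - 5*sin(2*c/5)/2


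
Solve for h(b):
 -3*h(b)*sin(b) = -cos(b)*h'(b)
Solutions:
 h(b) = C1/cos(b)^3


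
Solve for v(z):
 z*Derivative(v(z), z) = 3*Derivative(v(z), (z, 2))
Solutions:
 v(z) = C1 + C2*erfi(sqrt(6)*z/6)


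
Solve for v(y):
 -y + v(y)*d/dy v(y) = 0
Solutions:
 v(y) = -sqrt(C1 + y^2)
 v(y) = sqrt(C1 + y^2)


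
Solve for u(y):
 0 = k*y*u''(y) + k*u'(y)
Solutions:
 u(y) = C1 + C2*log(y)


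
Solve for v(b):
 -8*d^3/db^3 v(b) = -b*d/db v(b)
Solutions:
 v(b) = C1 + Integral(C2*airyai(b/2) + C3*airybi(b/2), b)


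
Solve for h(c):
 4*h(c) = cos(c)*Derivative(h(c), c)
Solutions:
 h(c) = C1*(sin(c)^2 + 2*sin(c) + 1)/(sin(c)^2 - 2*sin(c) + 1)


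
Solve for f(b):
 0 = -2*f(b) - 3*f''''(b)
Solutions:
 f(b) = (C1*sin(6^(3/4)*b/6) + C2*cos(6^(3/4)*b/6))*exp(-6^(3/4)*b/6) + (C3*sin(6^(3/4)*b/6) + C4*cos(6^(3/4)*b/6))*exp(6^(3/4)*b/6)


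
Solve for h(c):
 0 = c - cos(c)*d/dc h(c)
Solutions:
 h(c) = C1 + Integral(c/cos(c), c)


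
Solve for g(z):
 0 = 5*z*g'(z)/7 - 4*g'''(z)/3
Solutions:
 g(z) = C1 + Integral(C2*airyai(1470^(1/3)*z/14) + C3*airybi(1470^(1/3)*z/14), z)


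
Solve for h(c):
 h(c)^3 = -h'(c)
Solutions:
 h(c) = -sqrt(2)*sqrt(-1/(C1 - c))/2
 h(c) = sqrt(2)*sqrt(-1/(C1 - c))/2


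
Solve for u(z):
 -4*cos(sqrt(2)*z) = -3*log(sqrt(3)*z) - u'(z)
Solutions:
 u(z) = C1 - 3*z*log(z) - 3*z*log(3)/2 + 3*z + 2*sqrt(2)*sin(sqrt(2)*z)


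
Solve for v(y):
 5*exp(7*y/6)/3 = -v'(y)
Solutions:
 v(y) = C1 - 10*exp(7*y/6)/7


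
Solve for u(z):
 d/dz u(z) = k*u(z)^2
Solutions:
 u(z) = -1/(C1 + k*z)


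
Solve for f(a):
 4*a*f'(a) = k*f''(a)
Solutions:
 f(a) = C1 + C2*erf(sqrt(2)*a*sqrt(-1/k))/sqrt(-1/k)


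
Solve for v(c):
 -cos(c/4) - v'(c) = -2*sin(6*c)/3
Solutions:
 v(c) = C1 - 4*sin(c/4) - cos(6*c)/9


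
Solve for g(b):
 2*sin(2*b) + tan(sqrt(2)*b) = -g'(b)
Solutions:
 g(b) = C1 + sqrt(2)*log(cos(sqrt(2)*b))/2 + cos(2*b)


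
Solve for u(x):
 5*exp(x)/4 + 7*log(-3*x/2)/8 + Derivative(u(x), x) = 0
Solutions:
 u(x) = C1 - 7*x*log(-x)/8 + 7*x*(-log(3) + log(2) + 1)/8 - 5*exp(x)/4


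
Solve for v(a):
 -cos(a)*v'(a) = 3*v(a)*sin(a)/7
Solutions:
 v(a) = C1*cos(a)^(3/7)


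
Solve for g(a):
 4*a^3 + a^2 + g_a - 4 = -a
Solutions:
 g(a) = C1 - a^4 - a^3/3 - a^2/2 + 4*a


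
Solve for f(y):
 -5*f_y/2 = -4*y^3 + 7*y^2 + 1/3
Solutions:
 f(y) = C1 + 2*y^4/5 - 14*y^3/15 - 2*y/15


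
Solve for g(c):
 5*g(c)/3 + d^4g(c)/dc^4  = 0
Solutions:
 g(c) = (C1*sin(sqrt(2)*3^(3/4)*5^(1/4)*c/6) + C2*cos(sqrt(2)*3^(3/4)*5^(1/4)*c/6))*exp(-sqrt(2)*3^(3/4)*5^(1/4)*c/6) + (C3*sin(sqrt(2)*3^(3/4)*5^(1/4)*c/6) + C4*cos(sqrt(2)*3^(3/4)*5^(1/4)*c/6))*exp(sqrt(2)*3^(3/4)*5^(1/4)*c/6)


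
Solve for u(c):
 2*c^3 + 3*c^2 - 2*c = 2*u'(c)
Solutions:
 u(c) = C1 + c^4/4 + c^3/2 - c^2/2


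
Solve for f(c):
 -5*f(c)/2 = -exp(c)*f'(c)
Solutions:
 f(c) = C1*exp(-5*exp(-c)/2)


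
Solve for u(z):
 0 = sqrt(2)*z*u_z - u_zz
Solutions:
 u(z) = C1 + C2*erfi(2^(3/4)*z/2)


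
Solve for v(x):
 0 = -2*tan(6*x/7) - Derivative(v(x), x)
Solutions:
 v(x) = C1 + 7*log(cos(6*x/7))/3


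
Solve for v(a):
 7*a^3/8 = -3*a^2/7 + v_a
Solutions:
 v(a) = C1 + 7*a^4/32 + a^3/7


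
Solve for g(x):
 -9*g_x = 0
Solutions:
 g(x) = C1


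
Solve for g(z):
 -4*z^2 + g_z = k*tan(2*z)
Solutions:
 g(z) = C1 - k*log(cos(2*z))/2 + 4*z^3/3


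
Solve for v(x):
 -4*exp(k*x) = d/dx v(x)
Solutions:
 v(x) = C1 - 4*exp(k*x)/k


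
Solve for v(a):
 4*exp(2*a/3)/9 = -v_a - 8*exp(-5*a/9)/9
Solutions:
 v(a) = C1 - 2*exp(2*a/3)/3 + 8*exp(-5*a/9)/5


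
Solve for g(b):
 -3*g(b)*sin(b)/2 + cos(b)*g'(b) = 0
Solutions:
 g(b) = C1/cos(b)^(3/2)


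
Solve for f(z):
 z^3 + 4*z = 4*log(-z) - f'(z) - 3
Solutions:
 f(z) = C1 - z^4/4 - 2*z^2 + 4*z*log(-z) - 7*z


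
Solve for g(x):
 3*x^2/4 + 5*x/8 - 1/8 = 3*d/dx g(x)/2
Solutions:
 g(x) = C1 + x^3/6 + 5*x^2/24 - x/12


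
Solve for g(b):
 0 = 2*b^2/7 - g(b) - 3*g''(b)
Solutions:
 g(b) = C1*sin(sqrt(3)*b/3) + C2*cos(sqrt(3)*b/3) + 2*b^2/7 - 12/7


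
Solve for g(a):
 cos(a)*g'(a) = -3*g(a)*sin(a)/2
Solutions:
 g(a) = C1*cos(a)^(3/2)


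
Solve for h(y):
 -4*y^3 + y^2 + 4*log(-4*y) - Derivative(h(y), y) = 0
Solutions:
 h(y) = C1 - y^4 + y^3/3 + 4*y*log(-y) + 4*y*(-1 + 2*log(2))


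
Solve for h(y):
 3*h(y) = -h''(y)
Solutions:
 h(y) = C1*sin(sqrt(3)*y) + C2*cos(sqrt(3)*y)


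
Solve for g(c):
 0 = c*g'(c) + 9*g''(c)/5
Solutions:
 g(c) = C1 + C2*erf(sqrt(10)*c/6)


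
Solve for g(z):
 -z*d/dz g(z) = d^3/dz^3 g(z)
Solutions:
 g(z) = C1 + Integral(C2*airyai(-z) + C3*airybi(-z), z)


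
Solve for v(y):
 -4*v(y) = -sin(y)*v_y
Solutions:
 v(y) = C1*(cos(y)^2 - 2*cos(y) + 1)/(cos(y)^2 + 2*cos(y) + 1)


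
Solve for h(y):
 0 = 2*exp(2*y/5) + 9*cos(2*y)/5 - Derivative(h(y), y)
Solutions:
 h(y) = C1 + 5*exp(2*y/5) + 9*sin(2*y)/10


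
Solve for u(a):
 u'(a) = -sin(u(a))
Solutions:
 u(a) = -acos((-C1 - exp(2*a))/(C1 - exp(2*a))) + 2*pi
 u(a) = acos((-C1 - exp(2*a))/(C1 - exp(2*a)))


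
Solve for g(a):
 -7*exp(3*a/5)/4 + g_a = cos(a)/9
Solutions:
 g(a) = C1 + 35*exp(3*a/5)/12 + sin(a)/9


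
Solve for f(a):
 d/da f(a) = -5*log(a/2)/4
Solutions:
 f(a) = C1 - 5*a*log(a)/4 + 5*a*log(2)/4 + 5*a/4


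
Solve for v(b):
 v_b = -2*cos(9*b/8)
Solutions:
 v(b) = C1 - 16*sin(9*b/8)/9


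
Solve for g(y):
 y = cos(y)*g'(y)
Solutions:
 g(y) = C1 + Integral(y/cos(y), y)


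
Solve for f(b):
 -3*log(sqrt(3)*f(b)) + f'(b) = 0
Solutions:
 -2*Integral(1/(2*log(_y) + log(3)), (_y, f(b)))/3 = C1 - b


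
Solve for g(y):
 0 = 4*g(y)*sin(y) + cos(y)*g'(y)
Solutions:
 g(y) = C1*cos(y)^4


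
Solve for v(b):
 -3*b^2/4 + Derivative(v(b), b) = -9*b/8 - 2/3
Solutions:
 v(b) = C1 + b^3/4 - 9*b^2/16 - 2*b/3
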